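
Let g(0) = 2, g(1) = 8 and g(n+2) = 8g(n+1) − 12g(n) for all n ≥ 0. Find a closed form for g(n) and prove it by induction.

Claim: g(n) = 2^n + 6^n.

Base cases: g(0) = 2 and 2^0 + 6^0 = 2; g(1) = 8 and 2^1 + 6^1 = 8.
Assume g(i) = 2^i + 6^i for all 0 ≤ i ≤ j, where j ≥ 1.
Then g(j+1) = 8g(j) − 12g(j−1) = 8·(2^j + 6^j) − 12·(2^{j−1} + 6^{j−1}) = (8·2 − 12)2^{j−1} + (8·6 − 12)6^{j−1} = 4·2^{j−1} + 36·6^{j−1} = 2^{j+1} + 6^{j+1}.
So the formula holds for j+1, and by strong induction g(n) = 2^n + 6^n for all n ≥ 0.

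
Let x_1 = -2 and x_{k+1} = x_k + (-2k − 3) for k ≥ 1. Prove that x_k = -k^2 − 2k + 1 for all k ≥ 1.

Base case: x_1 = -2, and -1^2 − 2·1 + 1 = -2.
Assume x_j = -j^2 − 2j + 1.
Then x_{j+1} = x_j + (-2j − 3) = (-j^2 − 2j + 1) + (-2j − 3) = -j^2 − 4j − 2,
and -(j+1)^2 − 2·(j+1) + 1 = -j^2 − 4j − 2.
Hence x_k = -k^2 − 2k + 1 for every k ≥ 1, by induction.

x_k = -k^2 − 2k + 1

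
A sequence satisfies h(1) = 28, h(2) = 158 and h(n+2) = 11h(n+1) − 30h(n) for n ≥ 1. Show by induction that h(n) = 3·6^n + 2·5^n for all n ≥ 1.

Base cases: h(1) = 28 and 3·6^1 + 2·5^1 = 28; h(2) = 158 and 3·6^2 + 2·5^2 = 158.
Assume h(j) = 3·6^j + 2·5^j for all 1 ≤ j ≤ r, where r ≥ 2.
Then h(r+1) = 11h(r) − 30h(r−1) = 11·(3·6^r + 2·5^r) − 30·(3·6^{r−1} + 2·5^{r−1}) = 3·(11·6 − 30)6^{r−1} + 2·(11·5 − 30)5^{r−1} = 108·6^{r−1} + 50·5^{r−1} = 3·6^{r+1} + 2·5^{r+1}.
This completes the inductive step, so h(n) = 3·6^n + 2·5^n for all n ≥ 1.

h(n) = 3·6^n + 2·5^n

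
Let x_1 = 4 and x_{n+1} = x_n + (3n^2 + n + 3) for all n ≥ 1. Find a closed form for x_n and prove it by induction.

Claim: x_n = n^3 − n^2 + 3n + 1.

Base case: x_1 = 4, and 1^3 − 1^2 + 3·1 + 1 = 4.
Assume x_j = j^3 − j^2 + 3j + 1.
Then x_{j+1} = x_j + (3j^2 + j + 3) = (j^3 − j^2 + 3j + 1) + (3j^2 + j + 3) = j^3 + 2j^2 + 4j + 4,
and (j+1)^3 − (j+1)^2 + 3·(j+1) + 1 = j^3 + 2j^2 + 4j + 4.
Hence x_n = n^3 − n^2 + 3n + 1 for every n ≥ 1, by induction.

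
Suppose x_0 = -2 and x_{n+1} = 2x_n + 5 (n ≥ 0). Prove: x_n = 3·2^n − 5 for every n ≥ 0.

Base case: x_0 = -2, and 3·2^0 − 5 = 3 − 5 = -2.
Assume x_r = 3·2^r − 5 for some r ≥ 0.
Then x_{r+1} = 2x_r + 5 = 2·(3·2^r − 5) + 5 = 6·2^r − 10 + 5 = 3·2^{r+1} − 5.
So the formula holds for r+1, and by induction x_n = 3·2^n − 5 for all n ≥ 0.

x_n = 3·2^n − 5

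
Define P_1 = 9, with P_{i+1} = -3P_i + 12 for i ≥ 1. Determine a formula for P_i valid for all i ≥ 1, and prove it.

Claim: P_i = -2·(-3)^i + 3.

Base case: P_1 = 9, and -2·(-3)^1 + 3 = 6 + 3 = 9.
Assume P_r = -2·(-3)^r + 3 for some r ≥ 1.
Then P_{r+1} = -3P_r + 12 = -3·(-2·(-3)^r + 3) + 12 = 6·(-3)^r − 9 + 12 = -2·(-3)^{r+1} + 3.
So the formula holds for r+1, and by induction P_i = -2·(-3)^i + 3 for all i ≥ 1.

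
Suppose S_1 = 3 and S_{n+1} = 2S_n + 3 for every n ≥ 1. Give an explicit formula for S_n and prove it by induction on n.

Claim: S_n = 3·2^n − 3.

Base case: S_1 = 3, and 3·2^1 − 3 = 6 − 3 = 3.
Assume S_j = 3·2^j − 3 for some j ≥ 1.
Then S_{j+1} = 2S_j + 3 = 2·(3·2^j − 3) + 3 = 6·2^j − 6 + 3 = 3·2^{j+1} − 3.
By induction, S_n = 3·2^n − 3 for all n ≥ 1.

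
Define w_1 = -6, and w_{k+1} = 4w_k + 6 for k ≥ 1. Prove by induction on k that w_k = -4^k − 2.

Base case: w_1 = -6, and -4^1 − 2 = -4 − 2 = -6.
Assume w_j = -4^j − 2 for some j ≥ 1.
Then w_{j+1} = 4w_j + 6 = 4·(-4^j − 2) + 6 = -4^{j+1} − 8 + 6 = -4^{j+1} − 2.
Hence w_k = -4^k − 2 for every k ≥ 1, by induction.

w_k = -4^k − 2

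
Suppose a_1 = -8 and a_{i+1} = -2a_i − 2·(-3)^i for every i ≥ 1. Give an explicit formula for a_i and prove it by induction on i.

Claim: a_i = (-2)^i + 2·(-3)^i.

Base case: a_1 = -8, and (-2)^1 + 2·(-3)^1 = -2 − 6 = -8.
Assume a_r = (-2)^r + 2·(-3)^r for some r ≥ 1.
Then a_{r+1} = -2a_r − 2·(-3)^r = -2·((-2)^r + 2·(-3)^r) − 2·(-3)^r = (-2)^{r+1} − 4·(-3)^r − 2·(-3)^r = (-2)^{r+1} − 6·(-3)^r = (-2)^{r+1} + 2·(-3)^{r+1}.
This completes the inductive step, so a_i = (-2)^i + 2·(-3)^i for all i ≥ 1.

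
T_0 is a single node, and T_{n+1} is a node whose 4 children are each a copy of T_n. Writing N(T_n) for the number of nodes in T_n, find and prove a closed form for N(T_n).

Claim: N(T_n) = (4^{n+1} − 1)/3.

Base case: N(T_0) = 1, and (4^{0+1} − 1)/3 = 1.
Assume N(T_k) = (4^{k+1} − 1)/3.
Then N(T_{k+1}) = 1 + 4N(T_k) = 1 + 4·(4^{k+1} − 1)/3 = 1 + (4^{k+2} − 4)/3 = (3 + 4^{k+2} − 4)/3 = (4^{k+2} − 1)/3.
Hence N(T_n) = (4^{n+1} − 1)/3 for every n ≥ 0, by induction.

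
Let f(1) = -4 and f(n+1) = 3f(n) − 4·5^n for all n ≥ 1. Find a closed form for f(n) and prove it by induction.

Claim: f(n) = 2·3^n − 2·5^n.

Base case: f(1) = -4, and 2·3^1 − 2·5^1 = 6 − 10 = -4.
Assume f(j) = 2·3^j − 2·5^j for some j ≥ 1.
Then f(j+1) = 3f(j) − 4·5^j = 3·(2·3^j − 2·5^j) − 4·5^j = 2·3^{j+1} − 6·5^j − 4·5^j = 2·3^{j+1} − 10·5^j = 2·3^{j+1} − 2·5^{j+1}.
So the formula holds for j+1, and by induction f(n) = 2·3^n − 2·5^n for all n ≥ 1.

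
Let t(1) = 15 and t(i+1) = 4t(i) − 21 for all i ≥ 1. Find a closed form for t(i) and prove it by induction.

Claim: t(i) = 2·4^i + 7.

Base case: t(1) = 15, and 2·4^1 + 7 = 8 + 7 = 15.
Assume t(k) = 2·4^k + 7 for some k ≥ 1.
Then t(k+1) = 4t(k) − 21 = 4·(2·4^k + 7) − 21 = 8·4^k + 28 − 21 = 2·4^{k+1} + 7.
So the formula holds for k+1, and by induction t(i) = 2·4^i + 7 for all i ≥ 1.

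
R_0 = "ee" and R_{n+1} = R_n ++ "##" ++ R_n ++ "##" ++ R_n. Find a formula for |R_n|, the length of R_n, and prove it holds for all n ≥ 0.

Claim: |R_n| = 4·3^n − 2.

Base case: |R_0| = 2, and 4·3^0 − 2 = 2.
Assume |R_j| = 4·3^j − 2.
Then |R_{j+1}| = 3|R_j| + 4 = 3(4·3^j − 2) + 4 = 4·3^{j+1} − 6 + 4 = 4·3^{j+1} − 2.
Hence |R_n| = 4·3^n − 2 for every n ≥ 0, by induction.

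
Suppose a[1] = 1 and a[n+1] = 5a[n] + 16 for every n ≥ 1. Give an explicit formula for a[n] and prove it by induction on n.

Claim: a[n] = 5^n − 4.

Base case: a[1] = 1, and 5^1 − 4 = 5 − 4 = 1.
Assume a[r] = 5^r − 4 for some r ≥ 1.
Then a[r+1] = 5a[r] + 16 = 5·(5^r − 4) + 16 = 5^{r+1} − 20 + 16 = 5^{r+1} − 4.
By induction, a[n] = 5^n − 4 for all n ≥ 1.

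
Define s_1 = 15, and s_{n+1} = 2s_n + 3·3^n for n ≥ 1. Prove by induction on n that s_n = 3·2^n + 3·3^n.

Base case: s_1 = 15, and 3·2^1 + 3·3^1 = 6 + 9 = 15.
Assume s_k = 3·2^k + 3·3^k for some k ≥ 1.
Then s_{k+1} = 2s_k + 3·3^k = 2·(3·2^k + 3·3^k) + 3·3^k = 3·2^{k+1} + 6·3^k + 3·3^k = 3·2^{k+1} + 9·3^k = 3·2^{k+1} + 3·3^{k+1}.
Hence s_n = 3·2^n + 3·3^n for every n ≥ 1, by induction.

s_n = 3·2^n + 3·3^n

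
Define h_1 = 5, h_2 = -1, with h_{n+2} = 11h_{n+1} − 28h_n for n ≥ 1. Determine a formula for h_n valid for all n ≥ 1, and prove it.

Claim: h_n = 3·4^n − 7^n.

Base cases: h_1 = 5 and 3·4^1 − 7^1 = 5; h_2 = -1 and 3·4^2 − 7^2 = -1.
Assume h_j = 3·4^j − 7^j for all 1 ≤ j ≤ k, where k ≥ 2.
Then h_{k+1} = 11h_k − 28h_{k−1} = 11·(3·4^k − 7^k) − 28·(3·4^{k−1} − 7^{k−1}) = 3·(11·4 − 28)4^{k−1} − (11·7 − 28)7^{k−1} = 48·4^{k−1} − 49·7^{k−1} = 3·4^{k+1} − 7^{k+1}.
So the formula holds for k+1, and by strong induction h_n = 3·4^n − 7^n for all n ≥ 1.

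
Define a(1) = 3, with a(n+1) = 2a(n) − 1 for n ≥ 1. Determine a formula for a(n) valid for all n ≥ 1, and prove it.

Claim: a(n) = 2^n + 1.

Base case: a(1) = 3, and 2^1 + 1 = 2 + 1 = 3.
Assume a(j) = 2^j + 1 for some j ≥ 1.
Then a(j+1) = 2a(j) − 1 = 2·(2^j + 1) − 1 = 2^{j+1} + 2 − 1 = 2^{j+1} + 1.
By induction, a(n) = 2^n + 1 for all n ≥ 1.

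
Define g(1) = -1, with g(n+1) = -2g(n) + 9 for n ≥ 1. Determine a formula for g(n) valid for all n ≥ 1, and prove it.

Claim: g(n) = 2·(-2)^n + 3.

Base case: g(1) = -1, and 2·(-2)^1 + 3 = -4 + 3 = -1.
Assume g(j) = 2·(-2)^j + 3 for some j ≥ 1.
Then g(j+1) = -2g(j) + 9 = -2·(2·(-2)^j + 3) + 9 = -4·(-2)^j − 6 + 9 = 2·(-2)^{j+1} + 3.
This completes the inductive step, so g(n) = 2·(-2)^n + 3 for all n ≥ 1.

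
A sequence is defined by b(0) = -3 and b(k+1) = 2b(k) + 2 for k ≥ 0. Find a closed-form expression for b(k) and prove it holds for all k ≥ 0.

Claim: b(k) = -2^k − 2.

Base case: b(0) = -3, and -2^0 − 2 = -1 − 2 = -3.
Assume b(j) = -2^j − 2 for some j ≥ 0.
Then b(j+1) = 2b(j) + 2 = 2·(-2^j − 2) + 2 = -2^{j+1} − 4 + 2 = -2^{j+1} − 2.
Hence b(k) = -2^k − 2 for every k ≥ 0, by induction.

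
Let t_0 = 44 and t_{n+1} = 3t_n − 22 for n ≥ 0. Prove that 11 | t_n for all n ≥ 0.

Base case: t_0 = 44 = 11·4, so 11 | t_0.
Assume 11 | t_j, so t_j = 11s for some integer s.
Then t_{j+1} = 3t_j − 22 = 3·(11s) − 22 = 11(3s − 2), so 11 | t_{j+1}.
Hence 11 | t_n for every n ≥ 0, by induction.

11 | t_n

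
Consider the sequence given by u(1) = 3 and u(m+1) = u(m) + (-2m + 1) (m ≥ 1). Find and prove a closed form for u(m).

Claim: u(m) = -m^2 + 2m + 2.

Base case: u(1) = 3, and -1^2 + 2·1 + 2 = 3.
Assume u(k) = -k^2 + 2k + 2.
Then u(k+1) = u(k) + (-2k + 1) = (-k^2 + 2k + 2) + (-2k + 1) = -k^2 + 3,
and -(k+1)^2 + 2·(k+1) + 2 = -k^2 + 3.
Hence u(m) = -m^2 + 2m + 2 for every m ≥ 1, by induction.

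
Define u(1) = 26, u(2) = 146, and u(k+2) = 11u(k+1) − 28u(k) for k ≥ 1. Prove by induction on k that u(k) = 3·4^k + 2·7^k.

Base cases: u(1) = 26 and 3·4^1 + 2·7^1 = 26; u(2) = 146 and 3·4^2 + 2·7^2 = 146.
Assume u(i) = 3·4^i + 2·7^i for all 1 ≤ i ≤ j, where j ≥ 2.
Then u(j+1) = 11u(j) − 28u(j−1) = 11·(3·4^j + 2·7^j) − 28·(3·4^{j−1} + 2·7^{j−1}) = 3·(11·4 − 28)4^{j−1} + 2·(11·7 − 28)7^{j−1} = 48·4^{j−1} + 98·7^{j−1} = 3·4^{j+1} + 2·7^{j+1}.
This completes the inductive step, so u(k) = 3·4^k + 2·7^k for all k ≥ 1.

u(k) = 3·4^k + 2·7^k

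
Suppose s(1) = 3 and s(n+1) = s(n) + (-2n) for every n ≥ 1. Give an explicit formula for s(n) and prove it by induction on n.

Claim: s(n) = -n^2 + n + 3.

Base case: s(1) = 3, and -1^2 + 1 + 3 = 3.
Assume s(k) = -k^2 + k + 3.
Then s(k+1) = s(k) + (-2k) = (-k^2 + k + 3) + (-2k) = -k^2 − k + 3,
and -(k+1)^2 + (k+1) + 3 = -k^2 − k + 3.
By induction, s(n) = -n^2 + n + 3 for all n ≥ 1.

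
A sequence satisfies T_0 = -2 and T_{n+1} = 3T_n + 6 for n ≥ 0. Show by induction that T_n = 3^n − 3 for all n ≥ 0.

Base case: T_0 = -2, and 3^0 − 3 = 1 − 3 = -2.
Assume T_m = 3^m − 3 for some m ≥ 0.
Then T_{m+1} = 3T_m + 6 = 3·(3^m − 3) + 6 = 3^{m+1} − 9 + 6 = 3^{m+1} − 3.
By induction, T_n = 3^n − 3 for all n ≥ 0.

T_n = 3^n − 3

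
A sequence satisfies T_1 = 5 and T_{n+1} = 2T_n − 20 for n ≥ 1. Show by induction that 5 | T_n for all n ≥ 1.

Base case: T_1 = 5 = 5·1, so 5 | T_1.
Assume 5 | T_k, so T_k = 5t for some integer t.
Then T_{k+1} = 2T_k − 20 = 2·(5t) − 20 = 5(2t − 4), so 5 | T_{k+1}.
By induction, 5 | T_n for all n ≥ 1.

5 | T_n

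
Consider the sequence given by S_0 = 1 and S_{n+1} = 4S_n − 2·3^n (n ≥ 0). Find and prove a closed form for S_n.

Claim: S_n = -4^n + 2·3^n.

Base case: S_0 = 1, and -4^0 + 2·3^0 = -1 + 2 = 1.
Assume S_j = -4^j + 2·3^j for some j ≥ 0.
Then S_{j+1} = 4S_j − 2·3^j = 4·(-4^j + 2·3^j) − 2·3^j = -4^{j+1} + 8·3^j − 2·3^j = -4^{j+1} + 6·3^j = -4^{j+1} + 2·3^{j+1}.
This completes the inductive step, so S_n = -4^n + 2·3^n for all n ≥ 0.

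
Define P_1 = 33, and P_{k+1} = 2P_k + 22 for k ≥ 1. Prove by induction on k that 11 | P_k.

Base case: P_1 = 33 = 11·3, so 11 | P_1.
Assume 11 | P_r, so P_r = 11t for some integer t.
Then P_{r+1} = 2P_r + 22 = 2·(11t) + 22 = 11(2t + 2), so 11 | P_{r+1}.
By induction, 11 | P_k for all k ≥ 1.

11 | P_k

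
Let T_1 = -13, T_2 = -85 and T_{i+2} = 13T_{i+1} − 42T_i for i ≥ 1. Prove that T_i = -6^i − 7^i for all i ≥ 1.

Base cases: T_1 = -13 and -6^1 − 7^1 = -13; T_2 = -85 and -6^2 − 7^2 = -85.
Assume T_j = -6^j − 7^j for all 1 ≤ j ≤ m, where m ≥ 2.
Then T_{m+1} = 13T_m − 42T_{m−1} = 13·(-6^m − 7^m) − 42·(-6^{m−1} − 7^{m−1}) = -(13·6 − 42)6^{m−1} − (13·7 − 42)7^{m−1} = -36·6^{m−1} − 49·7^{m−1} = -6^{m+1} − 7^{m+1}.
By strong induction, T_i = -6^i − 7^i for all i ≥ 1.

T_i = -6^i − 7^i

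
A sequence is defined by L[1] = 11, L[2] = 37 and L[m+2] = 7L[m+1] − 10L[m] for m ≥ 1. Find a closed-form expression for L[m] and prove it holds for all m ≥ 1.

Claim: L[m] = 3·2^m + 5^m.

Base cases: L[1] = 11 and 3·2^1 + 5^1 = 11; L[2] = 37 and 3·2^2 + 5^2 = 37.
Assume L[i] = 3·2^i + 5^i for all 1 ≤ i ≤ j, where j ≥ 2.
Then L[j+1] = 7L[j] − 10L[j−1] = 7·(3·2^j + 5^j) − 10·(3·2^{j−1} + 5^{j−1}) = 3·(7·2 − 10)2^{j−1} + (7·5 − 10)5^{j−1} = 12·2^{j−1} + 25·5^{j−1} = 3·2^{j+1} + 5^{j+1}.
So the formula holds for j+1, and by strong induction L[m] = 3·2^m + 5^m for all m ≥ 1.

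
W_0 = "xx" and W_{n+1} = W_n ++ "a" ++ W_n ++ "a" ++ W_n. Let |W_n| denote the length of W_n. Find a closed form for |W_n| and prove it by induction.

Claim: |W_n| = 3^{n+1} − 1.

Base case: |W_0| = 2, and 3^{0+1} − 1 = 2.
Assume |W_j| = 3^{j+1} − 1.
Then |W_{j+1}| = 3|W_j| + 2 = 3(3^{j+1} − 1) + 2 = 3^{j+2} − 3 + 2 = 3^{j+2} − 1.
So the formula holds for j+1, and by induction |W_n| = 3^{n+1} − 1 for all n ≥ 0.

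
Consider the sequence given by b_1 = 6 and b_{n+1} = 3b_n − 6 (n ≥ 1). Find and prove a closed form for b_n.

Claim: b_n = 3^n + 3.

Base case: b_1 = 6, and 3^1 + 3 = 3 + 3 = 6.
Assume b_k = 3^k + 3 for some k ≥ 1.
Then b_{k+1} = 3b_k − 6 = 3·(3^k + 3) − 6 = 3^{k+1} + 9 − 6 = 3^{k+1} + 3.
So the formula holds for k+1, and by induction b_n = 3^n + 3 for all n ≥ 1.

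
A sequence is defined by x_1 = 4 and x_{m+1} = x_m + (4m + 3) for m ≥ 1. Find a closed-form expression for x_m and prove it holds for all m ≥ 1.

Claim: x_m = 2m^2 + m + 1.

Base case: x_1 = 4, and 2·1^2 + 1 + 1 = 4.
Assume x_k = 2k^2 + k + 1.
Then x_{k+1} = x_k + (4k + 3) = (2k^2 + k + 1) + (4k + 3) = 2k^2 + 5k + 4,
and 2·(k+1)^2 + (k+1) + 1 = 2k^2 + 5k + 4.
By induction, x_m = 2m^2 + m + 1 for all m ≥ 1.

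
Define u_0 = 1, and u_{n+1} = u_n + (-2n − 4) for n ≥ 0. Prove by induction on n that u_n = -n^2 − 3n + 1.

Base case: u_0 = 1, and -0^2 − 3·0 + 1 = 1.
Assume u_m = -m^2 − 3m + 1.
Then u_{m+1} = u_m + (-2m − 4) = (-m^2 − 3m + 1) + (-2m − 4) = -m^2 − 5m − 3,
and -(m+1)^2 − 3·(m+1) + 1 = -m^2 − 5m − 3.
By induction, u_n = -n^2 − 3n + 1 for all n ≥ 0.

u_n = -n^2 − 3n + 1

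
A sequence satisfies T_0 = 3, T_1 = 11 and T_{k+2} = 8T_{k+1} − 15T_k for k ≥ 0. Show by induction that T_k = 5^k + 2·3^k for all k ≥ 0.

Base cases: T_0 = 3 and 5^0 + 2·3^0 = 3; T_1 = 11 and 5^1 + 2·3^1 = 11.
Assume T_j = 5^j + 2·3^j for all 0 ≤ j ≤ r, where r ≥ 1.
Then T_{r+1} = 8T_r − 15T_{r−1} = 8·(5^r + 2·3^r) − 15·(5^{r−1} + 2·3^{r−1}) = (8·5 − 15)5^{r−1} + 2·(8·3 − 15)3^{r−1} = 25·5^{r−1} + 18·3^{r−1} = 5^{r+1} + 2·3^{r+1}.
By strong induction, T_k = 5^k + 2·3^k for all k ≥ 0.

T_k = 5^k + 2·3^k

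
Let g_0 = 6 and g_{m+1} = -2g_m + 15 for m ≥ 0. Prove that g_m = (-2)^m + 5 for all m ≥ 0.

Base case: g_0 = 6, and (-2)^0 + 5 = 1 + 5 = 6.
Assume g_j = (-2)^j + 5 for some j ≥ 0.
Then g_{j+1} = -2g_j + 15 = -2·((-2)^j + 5) + 15 = -2·(-2)^j − 10 + 15 = (-2)^{j+1} + 5.
So the formula holds for j+1, and by induction g_m = (-2)^m + 5 for all m ≥ 0.

g_m = (-2)^m + 5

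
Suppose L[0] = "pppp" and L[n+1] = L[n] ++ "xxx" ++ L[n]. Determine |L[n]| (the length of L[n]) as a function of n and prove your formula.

Claim: |L[n]| = 7·2^n − 3.

Base case: |L[0]| = 4, and 7·2^0 − 3 = 4.
Assume |L[r]| = 7·2^r − 3.
Then |L[r+1]| = |L[r]| + 3 + |L[r]| = 2|L[r]| + 3 = 2(7·2^r − 3) + 3 = 7·2^{r+1} − 6 + 3 = 7·2^{r+1} − 3.
So the formula holds for r+1, and by induction |L[n]| = 7·2^n − 3 for all n ≥ 0.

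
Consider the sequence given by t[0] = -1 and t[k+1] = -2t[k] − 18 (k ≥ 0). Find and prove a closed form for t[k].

Claim: t[k] = 5·(-2)^k − 6.

Base case: t[0] = -1, and 5·(-2)^0 − 6 = 5 − 6 = -1.
Assume t[r] = 5·(-2)^r − 6 for some r ≥ 0.
Then t[r+1] = -2t[r] − 18 = -2·(5·(-2)^r − 6) − 18 = -10·(-2)^r + 12 − 18 = 5·(-2)^{r+1} − 6.
By induction, t[k] = 5·(-2)^k − 6 for all k ≥ 0.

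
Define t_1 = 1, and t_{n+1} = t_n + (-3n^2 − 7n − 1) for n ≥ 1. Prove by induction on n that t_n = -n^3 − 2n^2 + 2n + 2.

Base case: t_1 = 1, and -1^3 − 2·1^2 + 2·1 + 2 = 1.
Assume t_m = -m^3 − 2m^2 + 2m + 2.
Then t_{m+1} = t_m + (-3m^2 − 7m − 1) = (-m^3 − 2m^2 + 2m + 2) + (-3m^2 − 7m − 1) = -m^3 − 5m^2 − 5m + 1,
and -(m+1)^3 − 2·(m+1)^2 + 2·(m+1) + 2 = -m^3 − 5m^2 − 5m + 1.
This completes the inductive step, so t_n = -n^3 − 2n^2 + 2n + 2 for all n ≥ 1.

t_n = -n^3 − 2n^2 + 2n + 2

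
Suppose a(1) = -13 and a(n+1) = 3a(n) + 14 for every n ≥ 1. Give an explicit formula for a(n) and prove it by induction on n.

Claim: a(n) = -2·3^n − 7.

Base case: a(1) = -13, and -2·3^1 − 7 = -6 − 7 = -13.
Assume a(m) = -2·3^m − 7 for some m ≥ 1.
Then a(m+1) = 3a(m) + 14 = 3·(-2·3^m − 7) + 14 = -6·3^m − 21 + 14 = -2·3^{m+1} − 7.
By induction, a(n) = -2·3^n − 7 for all n ≥ 1.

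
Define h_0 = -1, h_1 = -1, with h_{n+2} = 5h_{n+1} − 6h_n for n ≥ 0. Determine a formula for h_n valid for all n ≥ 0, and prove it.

Claim: h_n = 3^n − 2·2^n.

Base cases: h_0 = -1 and 3^0 − 2·2^0 = -1; h_1 = -1 and 3^1 − 2·2^1 = -1.
Assume h_i = 3^i − 2·2^i for all 0 ≤ i ≤ j, where j ≥ 1.
Then h_{j+1} = 5h_j − 6h_{j−1} = 5·(3^j − 2·2^j) − 6·(3^{j−1} − 2·2^{j−1}) = (5·3 − 6)3^{j−1} − 2·(5·2 − 6)2^{j−1} = 9·3^{j−1} − 8·2^{j−1} = 3^{j+1} − 2·2^{j+1}.
Hence h_n = 3^n − 2·2^n for every n ≥ 0, by strong induction.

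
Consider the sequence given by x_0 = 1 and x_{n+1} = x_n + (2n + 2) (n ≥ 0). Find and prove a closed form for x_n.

Claim: x_n = n^2 + n + 1.

Base case: x_0 = 1, and 0^2 + 0 + 1 = 1.
Assume x_j = j^2 + j + 1.
Then x_{j+1} = x_j + (2j + 2) = (j^2 + j + 1) + (2j + 2) = j^2 + 3j + 3,
and (j+1)^2 + (j+1) + 1 = j^2 + 3j + 3.
By induction, x_n = n^2 + n + 1 for all n ≥ 0.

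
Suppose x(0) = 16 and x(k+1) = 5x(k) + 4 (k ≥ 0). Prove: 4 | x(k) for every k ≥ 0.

Base case: x(0) = 16 = 4·4, so 4 | x(0).
Assume 4 | x(j), so x(j) = 4t for some integer t.
Then x(j+1) = 5x(j) + 4 = 5·(4t) + 4 = 4(5t + 1), so 4 | x(j+1).
By induction, 4 | x(k) for all k ≥ 0.

4 | x(k)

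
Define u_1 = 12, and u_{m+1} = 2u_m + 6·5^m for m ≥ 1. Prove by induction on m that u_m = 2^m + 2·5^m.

Base case: u_1 = 12, and 2^1 + 2·5^1 = 2 + 10 = 12.
Assume u_r = 2^r + 2·5^r for some r ≥ 1.
Then u_{r+1} = 2u_r + 6·5^r = 2·(2^r + 2·5^r) + 6·5^r = 2^{r+1} + 4·5^r + 6·5^r = 2^{r+1} + 10·5^r = 2^{r+1} + 2·5^{r+1}.
Hence u_m = 2^m + 2·5^m for every m ≥ 1, by induction.

u_m = 2^m + 2·5^m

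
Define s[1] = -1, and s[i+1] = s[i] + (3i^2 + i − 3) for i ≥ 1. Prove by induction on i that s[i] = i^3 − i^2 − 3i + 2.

Base case: s[1] = -1, and 1^3 − 1^2 − 3·1 + 2 = -1.
Assume s[m] = m^3 − m^2 − 3m + 2.
Then s[m+1] = s[m] + (3m^2 + m − 3) = (m^3 − m^2 − 3m + 2) + (3m^2 + m − 3) = m^3 + 2m^2 − 2m − 1,
and (m+1)^3 − (m+1)^2 − 3·(m+1) + 2 = m^3 + 2m^2 − 2m − 1.
Hence s[i] = i^3 − i^2 − 3i + 2 for every i ≥ 1, by induction.

s[i] = i^3 − i^2 − 3i + 2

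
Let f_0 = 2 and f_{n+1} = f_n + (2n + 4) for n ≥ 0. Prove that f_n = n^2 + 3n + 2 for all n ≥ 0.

Base case: f_0 = 2, and 0^2 + 3·0 + 2 = 2.
Assume f_k = k^2 + 3k + 2.
Then f_{k+1} = f_k + (2k + 4) = (k^2 + 3k + 2) + (2k + 4) = k^2 + 5k + 6,
and (k+1)^2 + 3·(k+1) + 2 = k^2 + 5k + 6.
By induction, f_n = n^2 + 3n + 2 for all n ≥ 0.

f_n = n^2 + 3n + 2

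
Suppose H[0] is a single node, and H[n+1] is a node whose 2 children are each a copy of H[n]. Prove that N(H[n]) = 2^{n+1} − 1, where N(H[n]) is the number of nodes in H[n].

Base case: N(H[0]) = 1, and 2^{0+1} − 1 = 1.
Assume N(H[m]) = 2^{m+1} − 1.
Then N(H[m+1]) = 1 + 2N(H[m]) = 1 + 2(2^{m+1} − 1) = 2^{m+2} − 2 + 1 = 2^{m+2} − 1.
This completes the inductive step, so N(H[n]) = 2^{n+1} − 1 for all n ≥ 0.

N(H[n]) = 2^{n+1} − 1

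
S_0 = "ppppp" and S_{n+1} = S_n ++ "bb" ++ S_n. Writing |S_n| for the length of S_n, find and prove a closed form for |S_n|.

Claim: |S_n| = 7·2^n − 2.

Base case: |S_0| = 5, and 7·2^0 − 2 = 5.
Assume |S_j| = 7·2^j − 2.
Then |S_{j+1}| = |S_j| + 2 + |S_j| = 2|S_j| + 2 = 2(7·2^j − 2) + 2 = 7·2^{j+1} − 4 + 2 = 7·2^{j+1} − 2.
This completes the inductive step, so |S_n| = 7·2^n − 2 for all n ≥ 0.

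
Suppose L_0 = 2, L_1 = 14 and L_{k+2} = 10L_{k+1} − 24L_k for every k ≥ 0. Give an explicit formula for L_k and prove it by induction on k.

Claim: L_k = 3·6^k − 4^k.

Base cases: L_0 = 2 and 3·6^0 − 4^0 = 2; L_1 = 14 and 3·6^1 − 4^1 = 14.
Assume L_j = 3·6^j − 4^j for all 0 ≤ j ≤ m, where m ≥ 1.
Then L_{m+1} = 10L_m − 24L_{m−1} = 10·(3·6^m − 4^m) − 24·(3·6^{m−1} − 4^{m−1}) = 3·(10·6 − 24)6^{m−1} − (10·4 − 24)4^{m−1} = 108·6^{m−1} − 16·4^{m−1} = 3·6^{m+1} − 4^{m+1}.
Hence L_k = 3·6^k − 4^k for every k ≥ 0, by strong induction.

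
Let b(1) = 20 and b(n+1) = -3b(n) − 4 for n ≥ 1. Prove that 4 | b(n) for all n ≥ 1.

Base case: b(1) = 20 = 4·5, so 4 | b(1).
Assume 4 | b(m), so b(m) = 4t for some integer t.
Then b(m+1) = -3b(m) − 4 = -3·(4t) − 4 = 4(-3t − 1), so 4 | b(m+1).
So the property holds for m+1, and by induction 4 | b(n) for all n ≥ 1.

4 | b(n)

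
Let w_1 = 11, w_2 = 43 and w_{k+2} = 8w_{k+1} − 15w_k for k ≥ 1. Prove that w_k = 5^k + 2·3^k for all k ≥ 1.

Base cases: w_1 = 11 and 5^1 + 2·3^1 = 11; w_2 = 43 and 5^2 + 2·3^2 = 43.
Assume w_i = 5^i + 2·3^i for all 1 ≤ i ≤ j, where j ≥ 2.
Then w_{j+1} = 8w_j − 15w_{j−1} = 8·(5^j + 2·3^j) − 15·(5^{j−1} + 2·3^{j−1}) = (8·5 − 15)5^{j−1} + 2·(8·3 − 15)3^{j−1} = 25·5^{j−1} + 18·3^{j−1} = 5^{j+1} + 2·3^{j+1}.
By strong induction, w_k = 5^k + 2·3^k for all k ≥ 1.

w_k = 5^k + 2·3^k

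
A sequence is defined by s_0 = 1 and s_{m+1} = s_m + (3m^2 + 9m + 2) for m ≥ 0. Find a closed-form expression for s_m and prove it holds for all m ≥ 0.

Claim: s_m = m^3 + 3m^2 − 2m + 1.

Base case: s_0 = 1, and 0^3 + 3·0^2 − 2·0 + 1 = 1.
Assume s_j = j^3 + 3j^2 − 2j + 1.
Then s_{j+1} = s_j + (3j^2 + 9j + 2) = (j^3 + 3j^2 − 2j + 1) + (3j^2 + 9j + 2) = j^3 + 6j^2 + 7j + 3,
and (j+1)^3 + 3·(j+1)^2 − 2·(j+1) + 1 = j^3 + 6j^2 + 7j + 3.
By induction, s_m = m^3 + 3m^2 − 2m + 1 for all m ≥ 0.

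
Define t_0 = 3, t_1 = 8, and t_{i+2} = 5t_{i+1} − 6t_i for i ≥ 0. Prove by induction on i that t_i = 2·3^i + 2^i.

Base cases: t_0 = 3 and 2·3^0 + 2^0 = 3; t_1 = 8 and 2·3^1 + 2^1 = 8.
Assume t_p = 2·3^p + 2^p for all 0 ≤ p ≤ j, where j ≥ 1.
Then t_{j+1} = 5t_j − 6t_{j−1} = 5·(2·3^j + 2^j) − 6·(2·3^{j−1} + 2^{j−1}) = 2·(5·3 − 6)3^{j−1} + (5·2 − 6)2^{j−1} = 18·3^{j−1} + 4·2^{j−1} = 2·3^{j+1} + 2^{j+1}.
This completes the inductive step, so t_i = 2·3^i + 2^i for all i ≥ 0.

t_i = 2·3^i + 2^i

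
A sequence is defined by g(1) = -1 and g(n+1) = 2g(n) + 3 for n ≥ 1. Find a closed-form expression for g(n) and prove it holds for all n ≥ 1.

Claim: g(n) = 2^n − 3.

Base case: g(1) = -1, and 2^1 − 3 = 2 − 3 = -1.
Assume g(r) = 2^r − 3 for some r ≥ 1.
Then g(r+1) = 2g(r) + 3 = 2·(2^r − 3) + 3 = 2^{r+1} − 6 + 3 = 2^{r+1} − 3.
So the formula holds for r+1, and by induction g(n) = 2^n − 3 for all n ≥ 1.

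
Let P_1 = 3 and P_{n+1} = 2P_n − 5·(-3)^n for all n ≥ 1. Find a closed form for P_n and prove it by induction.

Claim: P_n = 3·2^n + (-3)^n.

Base case: P_1 = 3, and 3·2^1 + (-3)^1 = 6 − 3 = 3.
Assume P_j = 3·2^j + (-3)^j for some j ≥ 1.
Then P_{j+1} = 2P_j − 5·(-3)^j = 2·(3·2^j + (-3)^j) − 5·(-3)^j = 3·2^{j+1} + 2·(-3)^j − 5·(-3)^j = 3·2^{j+1} − 3·(-3)^j = 3·2^{j+1} + (-3)^{j+1}.
So the formula holds for j+1, and by induction P_n = 3·2^n + (-3)^n for all n ≥ 1.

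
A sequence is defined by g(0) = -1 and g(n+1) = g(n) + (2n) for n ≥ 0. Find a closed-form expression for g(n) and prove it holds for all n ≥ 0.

Claim: g(n) = n^2 − n − 1.

Base case: g(0) = -1, and 0^2 − 0 − 1 = -1.
Assume g(j) = j^2 − j − 1.
Then g(j+1) = g(j) + (2j) = (j^2 − j − 1) + (2j) = j^2 + j − 1,
and (j+1)^2 − (j+1) − 1 = j^2 + j − 1.
This completes the inductive step, so g(n) = n^2 − n − 1 for all n ≥ 0.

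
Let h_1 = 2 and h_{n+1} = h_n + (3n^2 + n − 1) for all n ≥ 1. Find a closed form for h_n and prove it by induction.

Claim: h_n = n^3 − n^2 − n + 3.

Base case: h_1 = 2, and 1^3 − 1^2 − 1 + 3 = 2.
Assume h_k = k^3 − k^2 − k + 3.
Then h_{k+1} = h_k + (3k^2 + k − 1) = (k^3 − k^2 − k + 3) + (3k^2 + k − 1) = k^3 + 2k^2 + 2,
and (k+1)^3 − (k+1)^2 − (k+1) + 3 = k^3 + 2k^2 + 2.
This completes the inductive step, so h_n = n^3 − n^2 − n + 3 for all n ≥ 1.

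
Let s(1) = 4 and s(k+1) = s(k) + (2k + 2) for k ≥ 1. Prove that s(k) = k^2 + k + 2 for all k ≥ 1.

Base case: s(1) = 4, and 1^2 + 1 + 2 = 4.
Assume s(j) = j^2 + j + 2.
Then s(j+1) = s(j) + (2j + 2) = (j^2 + j + 2) + (2j + 2) = j^2 + 3j + 4,
and (j+1)^2 + (j+1) + 2 = j^2 + 3j + 4.
By induction, s(k) = k^2 + k + 2 for all k ≥ 1.

s(k) = k^2 + k + 2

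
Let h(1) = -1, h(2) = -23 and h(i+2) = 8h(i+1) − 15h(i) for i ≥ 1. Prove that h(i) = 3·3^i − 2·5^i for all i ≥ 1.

Base cases: h(1) = -1 and 3·3^1 − 2·5^1 = -1; h(2) = -23 and 3·3^2 − 2·5^2 = -23.
Assume h(j) = 3·3^j − 2·5^j for all 1 ≤ j ≤ r, where r ≥ 2.
Then h(r+1) = 8h(r) − 15h(r−1) = 8·(3·3^r − 2·5^r) − 15·(3·3^{r−1} − 2·5^{r−1}) = 3·(8·3 − 15)3^{r−1} − 2·(8·5 − 15)5^{r−1} = 27·3^{r−1} − 50·5^{r−1} = 3·3^{r+1} − 2·5^{r+1}.
So the formula holds for r+1, and by strong induction h(i) = 3·3^i − 2·5^i for all i ≥ 1.

h(i) = 3·3^i − 2·5^i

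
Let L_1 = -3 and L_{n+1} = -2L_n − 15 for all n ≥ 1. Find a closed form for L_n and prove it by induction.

Claim: L_n = -(-2)^n − 5.

Base case: L_1 = -3, and -(-2)^1 − 5 = 2 − 5 = -3.
Assume L_k = -(-2)^k − 5 for some k ≥ 1.
Then L_{k+1} = -2L_k − 15 = -2·(-(-2)^k − 5) − 15 = 2·(-2)^k + 10 − 15 = -(-2)^{k+1} − 5.
By induction, L_n = -(-2)^n − 5 for all n ≥ 1.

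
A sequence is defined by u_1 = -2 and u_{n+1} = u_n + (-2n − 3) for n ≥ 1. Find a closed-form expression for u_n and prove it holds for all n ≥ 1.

Claim: u_n = -n^2 − 2n + 1.

Base case: u_1 = -2, and -1^2 − 2·1 + 1 = -2.
Assume u_j = -j^2 − 2j + 1.
Then u_{j+1} = u_j + (-2j − 3) = (-j^2 − 2j + 1) + (-2j − 3) = -j^2 − 4j − 2,
and -(j+1)^2 − 2·(j+1) + 1 = -j^2 − 4j − 2.
By induction, u_n = -n^2 − 2n + 1 for all n ≥ 1.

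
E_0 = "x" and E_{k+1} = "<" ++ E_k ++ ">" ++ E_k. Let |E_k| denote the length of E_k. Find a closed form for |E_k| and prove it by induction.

Claim: |E_k| = 3·2^k − 2.

Base case: |E_0| = 1, and 3·2^0 − 2 = 1.
Assume |E_m| = 3·2^m − 2.
Then |E_{m+1}| = 1 + |E_m| + 1 + |E_m| = 2|E_m| + 2 = 2(3·2^m − 2) + 2 = 3·2^{m+1} − 4 + 2 = 3·2^{m+1} − 2.
So the formula holds for m+1, and by induction |E_k| = 3·2^k − 2 for all k ≥ 0.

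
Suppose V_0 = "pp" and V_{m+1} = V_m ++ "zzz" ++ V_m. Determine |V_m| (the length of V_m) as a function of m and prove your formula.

Claim: |V_m| = 5·2^m − 3.

Base case: |V_0| = 2, and 5·2^0 − 3 = 2.
Assume |V_r| = 5·2^r − 3.
Then |V_{r+1}| = |V_r| + 3 + |V_r| = 2|V_r| + 3 = 2(5·2^r − 3) + 3 = 5·2^{r+1} − 6 + 3 = 5·2^{r+1} − 3.
Hence |V_m| = 5·2^m − 3 for every m ≥ 0, by induction.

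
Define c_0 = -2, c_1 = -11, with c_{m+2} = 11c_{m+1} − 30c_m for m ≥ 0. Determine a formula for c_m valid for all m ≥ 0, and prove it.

Claim: c_m = -6^m − 5^m.

Base cases: c_0 = -2 and -6^0 − 5^0 = -2; c_1 = -11 and -6^1 − 5^1 = -11.
Assume c_j = -6^j − 5^j for all 0 ≤ j ≤ r, where r ≥ 1.
Then c_{r+1} = 11c_r − 30c_{r−1} = 11·(-6^r − 5^r) − 30·(-6^{r−1} − 5^{r−1}) = -(11·6 − 30)6^{r−1} − (11·5 − 30)5^{r−1} = -36·6^{r−1} − 25·5^{r−1} = -6^{r+1} − 5^{r+1}.
By strong induction, c_m = -6^m − 5^m for all m ≥ 0.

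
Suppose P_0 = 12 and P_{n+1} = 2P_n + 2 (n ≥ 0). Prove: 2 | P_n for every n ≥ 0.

Base case: P_0 = 12 = 2·6, so 2 | P_0.
Assume 2 | P_m, so P_m = 2t for some integer t.
Then P_{m+1} = 2P_m + 2 = 2·(2t) + 2 = 2(2t + 1), so 2 | P_{m+1}.
This completes the inductive step, so 2 | P_n for all n ≥ 0.

2 | P_n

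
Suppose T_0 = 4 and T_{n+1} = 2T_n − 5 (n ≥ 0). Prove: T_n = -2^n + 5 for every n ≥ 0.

Base case: T_0 = 4, and -2^0 + 5 = -1 + 5 = 4.
Assume T_j = -2^j + 5 for some j ≥ 0.
Then T_{j+1} = 2T_j − 5 = 2·(-2^j + 5) − 5 = -2^{j+1} + 10 − 5 = -2^{j+1} + 5.
Hence T_n = -2^n + 5 for every n ≥ 0, by induction.

T_n = -2^n + 5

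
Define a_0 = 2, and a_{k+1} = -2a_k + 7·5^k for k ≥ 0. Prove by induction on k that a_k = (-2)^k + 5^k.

Base case: a_0 = 2, and (-2)^0 + 5^0 = 1 + 1 = 2.
Assume a_m = (-2)^m + 5^m for some m ≥ 0.
Then a_{m+1} = -2a_m + 7·5^m = -2·((-2)^m + 5^m) + 7·5^m = (-2)^{m+1} − 2·5^m + 7·5^m = (-2)^{m+1} + 5·5^m = (-2)^{m+1} + 5^{m+1}.
So the formula holds for m+1, and by induction a_k = (-2)^k + 5^k for all k ≥ 0.

a_k = (-2)^k + 5^k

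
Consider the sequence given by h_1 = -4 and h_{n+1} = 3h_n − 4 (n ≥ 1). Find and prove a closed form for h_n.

Claim: h_n = -2·3^n + 2.

Base case: h_1 = -4, and -2·3^1 + 2 = -6 + 2 = -4.
Assume h_r = -2·3^r + 2 for some r ≥ 1.
Then h_{r+1} = 3h_r − 4 = 3·(-2·3^r + 2) − 4 = -6·3^r + 6 − 4 = -2·3^{r+1} + 2.
Hence h_n = -2·3^n + 2 for every n ≥ 1, by induction.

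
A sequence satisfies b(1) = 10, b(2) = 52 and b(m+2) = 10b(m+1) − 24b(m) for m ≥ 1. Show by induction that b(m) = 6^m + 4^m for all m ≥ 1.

Base cases: b(1) = 10 and 6^1 + 4^1 = 10; b(2) = 52 and 6^2 + 4^2 = 52.
Assume b(i) = 6^i + 4^i for all 1 ≤ i ≤ j, where j ≥ 2.
Then b(j+1) = 10b(j) − 24b(j−1) = 10·(6^j + 4^j) − 24·(6^{j−1} + 4^{j−1}) = (10·6 − 24)6^{j−1} + (10·4 − 24)4^{j−1} = 36·6^{j−1} + 16·4^{j−1} = 6^{j+1} + 4^{j+1}.
This completes the inductive step, so b(m) = 6^m + 4^m for all m ≥ 1.

b(m) = 6^m + 4^m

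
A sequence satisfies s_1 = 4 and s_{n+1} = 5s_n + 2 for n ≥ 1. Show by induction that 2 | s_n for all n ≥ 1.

Base case: s_1 = 4 = 2·2, so 2 | s_1.
Assume 2 | s_m, so s_m = 2t for some integer t.
Then s_{m+1} = 5s_m + 2 = 5·(2t) + 2 = 2(5t + 1), so 2 | s_{m+1}.
This completes the inductive step, so 2 | s_n for all n ≥ 1.

2 | s_n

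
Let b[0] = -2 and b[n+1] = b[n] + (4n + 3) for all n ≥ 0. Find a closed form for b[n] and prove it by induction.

Claim: b[n] = 2n^2 + n − 2.

Base case: b[0] = -2, and 2·0^2 + 0 − 2 = -2.
Assume b[m] = 2m^2 + m − 2.
Then b[m+1] = b[m] + (4m + 3) = (2m^2 + m − 2) + (4m + 3) = 2m^2 + 5m + 1,
and 2·(m+1)^2 + (m+1) − 2 = 2m^2 + 5m + 1.
This completes the inductive step, so b[n] = 2n^2 + n − 2 for all n ≥ 0.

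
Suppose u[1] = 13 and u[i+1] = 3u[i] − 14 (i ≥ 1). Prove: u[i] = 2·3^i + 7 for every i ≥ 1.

Base case: u[1] = 13, and 2·3^1 + 7 = 6 + 7 = 13.
Assume u[k] = 2·3^k + 7 for some k ≥ 1.
Then u[k+1] = 3u[k] − 14 = 3·(2·3^k + 7) − 14 = 6·3^k + 21 − 14 = 2·3^{k+1} + 7.
By induction, u[i] = 2·3^i + 7 for all i ≥ 1.

u[i] = 2·3^i + 7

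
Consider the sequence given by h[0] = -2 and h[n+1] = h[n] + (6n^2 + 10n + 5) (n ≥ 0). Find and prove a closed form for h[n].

Claim: h[n] = 2n^3 + 2n^2 + n − 2.

Base case: h[0] = -2, and 2·0^3 + 2·0^2 + 0 − 2 = -2.
Assume h[r] = 2r^3 + 2r^2 + r − 2.
Then h[r+1] = h[r] + (6r^2 + 10r + 5) = (2r^3 + 2r^2 + r − 2) + (6r^2 + 10r + 5) = 2r^3 + 8r^2 + 11r + 3,
and 2·(r+1)^3 + 2·(r+1)^2 + (r+1) − 2 = 2r^3 + 8r^2 + 11r + 3.
This completes the inductive step, so h[n] = 2n^3 + 2n^2 + n − 2 for all n ≥ 0.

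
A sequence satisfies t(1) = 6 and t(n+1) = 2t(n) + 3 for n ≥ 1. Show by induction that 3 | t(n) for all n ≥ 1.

Base case: t(1) = 6 = 3·2, so 3 | t(1).
Assume 3 | t(r), so t(r) = 3s for some integer s.
Then t(r+1) = 2t(r) + 3 = 2·(3s) + 3 = 3(2s + 1), so 3 | t(r+1).
So the property holds for r+1, and by induction 3 | t(n) for all n ≥ 1.

3 | t(n)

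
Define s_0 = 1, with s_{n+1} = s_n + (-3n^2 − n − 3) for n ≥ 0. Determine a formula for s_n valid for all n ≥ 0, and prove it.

Claim: s_n = -n^3 + n^2 − 3n + 1.

Base case: s_0 = 1, and -0^3 + 0^2 − 3·0 + 1 = 1.
Assume s_j = -j^3 + j^2 − 3j + 1.
Then s_{j+1} = s_j + (-3j^2 − j − 3) = (-j^3 + j^2 − 3j + 1) + (-3j^2 − j − 3) = -j^3 − 2j^2 − 4j − 2,
and -(j+1)^3 + (j+1)^2 − 3·(j+1) + 1 = -j^3 − 2j^2 − 4j − 2.
Hence s_n = -n^3 + n^2 − 3n + 1 for every n ≥ 0, by induction.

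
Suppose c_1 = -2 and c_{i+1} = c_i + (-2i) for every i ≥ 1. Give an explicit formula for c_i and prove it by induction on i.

Claim: c_i = -i^2 + i − 2.

Base case: c_1 = -2, and -1^2 + 1 − 2 = -2.
Assume c_k = -k^2 + k − 2.
Then c_{k+1} = c_k + (-2k) = (-k^2 + k − 2) + (-2k) = -k^2 − k − 2,
and -(k+1)^2 + (k+1) − 2 = -k^2 − k − 2.
Hence c_i = -i^2 + i − 2 for every i ≥ 1, by induction.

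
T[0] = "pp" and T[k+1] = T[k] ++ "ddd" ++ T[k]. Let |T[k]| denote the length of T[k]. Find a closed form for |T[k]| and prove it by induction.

Claim: |T[k]| = 5·2^k − 3.

Base case: |T[0]| = 2, and 5·2^0 − 3 = 2.
Assume |T[j]| = 5·2^j − 3.
Then |T[j+1]| = |T[j]| + 3 + |T[j]| = 2|T[j]| + 3 = 2(5·2^j − 3) + 3 = 5·2^{j+1} − 6 + 3 = 5·2^{j+1} − 3.
So the formula holds for j+1, and by induction |T[k]| = 5·2^k − 3 for all k ≥ 0.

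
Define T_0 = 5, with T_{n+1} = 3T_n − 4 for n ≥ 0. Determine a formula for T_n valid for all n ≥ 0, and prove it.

Claim: T_n = 3^{n+1} + 2.

Base case: T_0 = 5, and 3^{0+1} + 2 = 3 + 2 = 5.
Assume T_j = 3^{j+1} + 2 for some j ≥ 0.
Then T_{j+1} = 3T_j − 4 = 3·(3^{j+1} + 2) − 4 = 3^{j+2} + 6 − 4 = 3^{j+2} + 2.
So the formula holds for j+1, and by induction T_n = 3^{n+1} + 2 for all n ≥ 0.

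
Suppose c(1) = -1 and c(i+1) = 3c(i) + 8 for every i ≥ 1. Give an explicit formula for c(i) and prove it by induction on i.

Claim: c(i) = 3^i − 4.

Base case: c(1) = -1, and 3^1 − 4 = 3 − 4 = -1.
Assume c(r) = 3^r − 4 for some r ≥ 1.
Then c(r+1) = 3c(r) + 8 = 3·(3^r − 4) + 8 = 3^{r+1} − 12 + 8 = 3^{r+1} − 4.
So the formula holds for r+1, and by induction c(i) = 3^i − 4 for all i ≥ 1.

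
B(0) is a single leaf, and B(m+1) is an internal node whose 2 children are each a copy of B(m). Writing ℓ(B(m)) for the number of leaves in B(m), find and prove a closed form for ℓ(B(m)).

Claim: ℓ(B(m)) = 2^m.

Base case: ℓ(B(0)) = 1, and 2^0 = 1.
Assume ℓ(B(k)) = 2^k.
Then ℓ(B(k+1)) = 2·ℓ(B(k)) = 2·2^k = 2^{k+1}.
By induction, ℓ(B(m)) = 2^m for all m ≥ 0.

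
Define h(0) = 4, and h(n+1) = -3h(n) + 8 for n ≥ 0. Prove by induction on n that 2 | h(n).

Base case: h(0) = 4 = 2·2, so 2 | h(0).
Assume 2 | h(r), so h(r) = 2t for some integer t.
Then h(r+1) = -3h(r) + 8 = -3·(2t) + 8 = 2(-3t + 4), so 2 | h(r+1).
By induction, 2 | h(n) for all n ≥ 0.

2 | h(n)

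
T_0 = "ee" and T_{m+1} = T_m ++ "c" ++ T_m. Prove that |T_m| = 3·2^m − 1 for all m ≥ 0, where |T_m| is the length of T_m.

Base case: |T_0| = 2, and 3·2^0 − 1 = 2.
Assume |T_j| = 3·2^j − 1.
Then |T_{j+1}| = |T_j| + 1 + |T_j| = 2|T_j| + 1 = 2(3·2^j − 1) + 1 = 3·2^{j+1} − 2 + 1 = 3·2^{j+1} − 1.
Hence |T_m| = 3·2^m − 1 for every m ≥ 0, by induction.

|T_m| = 3·2^m − 1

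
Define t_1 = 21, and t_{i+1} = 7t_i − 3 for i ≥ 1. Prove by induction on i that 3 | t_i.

Base case: t_1 = 21 = 3·7, so 3 | t_1.
Assume 3 | t_j, so t_j = 3s for some integer s.
Then t_{j+1} = 7t_j − 3 = 7·(3s) − 3 = 3(7s − 1), so 3 | t_{j+1}.
Hence 3 | t_i for every i ≥ 1, by induction.

3 | t_i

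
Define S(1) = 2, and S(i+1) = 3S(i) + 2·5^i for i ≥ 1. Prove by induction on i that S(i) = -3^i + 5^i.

Base case: S(1) = 2, and -3^1 + 5^1 = -3 + 5 = 2.
Assume S(k) = -3^k + 5^k for some k ≥ 1.
Then S(k+1) = 3S(k) + 2·5^k = 3·(-3^k + 5^k) + 2·5^k = -3^{k+1} + 3·5^k + 2·5^k = -3^{k+1} + 5·5^k = -3^{k+1} + 5^{k+1}.
So the formula holds for k+1, and by induction S(i) = -3^i + 5^i for all i ≥ 1.

S(i) = -3^i + 5^i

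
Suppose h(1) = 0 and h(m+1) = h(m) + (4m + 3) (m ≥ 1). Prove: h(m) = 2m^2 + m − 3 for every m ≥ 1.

Base case: h(1) = 0, and 2·1^2 + 1 − 3 = 0.
Assume h(k) = 2k^2 + k − 3.
Then h(k+1) = h(k) + (4k + 3) = (2k^2 + k − 3) + (4k + 3) = 2k^2 + 5k,
and 2·(k+1)^2 + (k+1) − 3 = 2k^2 + 5k.
By induction, h(m) = 2m^2 + m − 3 for all m ≥ 1.

h(m) = 2m^2 + m − 3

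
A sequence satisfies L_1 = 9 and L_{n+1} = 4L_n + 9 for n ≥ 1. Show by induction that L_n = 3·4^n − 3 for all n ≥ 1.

Base case: L_1 = 9, and 3·4^1 − 3 = 12 − 3 = 9.
Assume L_m = 3·4^m − 3 for some m ≥ 1.
Then L_{m+1} = 4L_m + 9 = 4·(3·4^m − 3) + 9 = 12·4^m − 12 + 9 = 3·4^{m+1} − 3.
By induction, L_n = 3·4^n − 3 for all n ≥ 1.

L_n = 3·4^n − 3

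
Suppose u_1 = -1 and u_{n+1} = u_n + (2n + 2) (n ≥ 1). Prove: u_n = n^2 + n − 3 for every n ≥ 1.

Base case: u_1 = -1, and 1^2 + 1 − 3 = -1.
Assume u_m = m^2 + m − 3.
Then u_{m+1} = u_m + (2m + 2) = (m^2 + m − 3) + (2m + 2) = m^2 + 3m − 1,
and (m+1)^2 + (m+1) − 3 = m^2 + 3m − 1.
This completes the inductive step, so u_n = n^2 + n − 3 for all n ≥ 1.

u_n = n^2 + n − 3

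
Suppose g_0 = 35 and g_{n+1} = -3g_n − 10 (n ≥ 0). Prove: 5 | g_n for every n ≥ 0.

Base case: g_0 = 35 = 5·7, so 5 | g_0.
Assume 5 | g_j, so g_j = 5t for some integer t.
Then g_{j+1} = -3g_j − 10 = -3·(5t) − 10 = 5(-3t − 2), so 5 | g_{j+1}.
This completes the inductive step, so 5 | g_n for all n ≥ 0.

5 | g_n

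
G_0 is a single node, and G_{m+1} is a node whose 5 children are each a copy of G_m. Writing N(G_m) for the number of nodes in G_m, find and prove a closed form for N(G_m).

Claim: N(G_m) = (5^{m+1} − 1)/4.

Base case: N(G_0) = 1, and (5^{0+1} − 1)/4 = 1.
Assume N(G_k) = (5^{k+1} − 1)/4.
Then N(G_{k+1}) = 1 + 5N(G_k) = 1 + 5·(5^{k+1} − 1)/4 = 1 + (5^{k+2} − 5)/4 = (4 + 5^{k+2} − 5)/4 = (5^{k+2} − 1)/4.
Hence N(G_m) = (5^{m+1} − 1)/4 for every m ≥ 0, by induction.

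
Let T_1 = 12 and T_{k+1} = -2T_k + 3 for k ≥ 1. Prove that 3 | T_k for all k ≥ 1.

Base case: T_1 = 12 = 3·4, so 3 | T_1.
Assume 3 | T_j, so T_j = 3t for some integer t.
Then T_{j+1} = -2T_j + 3 = -2·(3t) + 3 = 3(-2t + 1), so 3 | T_{j+1}.
By induction, 3 | T_k for all k ≥ 1.

3 | T_k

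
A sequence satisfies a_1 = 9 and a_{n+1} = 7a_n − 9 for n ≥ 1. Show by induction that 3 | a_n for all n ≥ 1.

Base case: a_1 = 9 = 3·3, so 3 | a_1.
Assume 3 | a_m, so a_m = 3t for some integer t.
Then a_{m+1} = 7a_m − 9 = 7·(3t) − 9 = 3(7t − 3), so 3 | a_{m+1}.
So the property holds for m+1, and by induction 3 | a_n for all n ≥ 1.

3 | a_n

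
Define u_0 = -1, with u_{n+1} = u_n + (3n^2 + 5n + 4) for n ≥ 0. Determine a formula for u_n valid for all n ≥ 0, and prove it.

Claim: u_n = n^3 + n^2 + 2n − 1.

Base case: u_0 = -1, and 0^3 + 0^2 + 2·0 − 1 = -1.
Assume u_r = r^3 + r^2 + 2r − 1.
Then u_{r+1} = u_r + (3r^2 + 5r + 4) = (r^3 + r^2 + 2r − 1) + (3r^2 + 5r + 4) = r^3 + 4r^2 + 7r + 3,
and (r+1)^3 + (r+1)^2 + 2·(r+1) − 1 = r^3 + 4r^2 + 7r + 3.
Hence u_n = n^3 + n^2 + 2n − 1 for every n ≥ 0, by induction.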